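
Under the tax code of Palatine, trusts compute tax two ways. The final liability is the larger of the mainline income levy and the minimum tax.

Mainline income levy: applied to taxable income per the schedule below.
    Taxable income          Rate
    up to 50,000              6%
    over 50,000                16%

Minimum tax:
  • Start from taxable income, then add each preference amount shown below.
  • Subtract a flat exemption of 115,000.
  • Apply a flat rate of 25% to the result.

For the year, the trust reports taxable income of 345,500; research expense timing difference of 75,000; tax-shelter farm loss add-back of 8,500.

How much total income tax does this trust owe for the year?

78,500

Minimum tax:
  Adjusted income: 345,500 + 75,000 + 8,500 = 429,000
  Less exemption 115,000 → base 314,000
  314,000 × 25% = 78,500

Mainline income levy:
  50,000 × 6% = 3,000
  295,500 × 16% = 47,280
  → 50,280

78,500 > 50,280, so the minimum tax is the binding amount.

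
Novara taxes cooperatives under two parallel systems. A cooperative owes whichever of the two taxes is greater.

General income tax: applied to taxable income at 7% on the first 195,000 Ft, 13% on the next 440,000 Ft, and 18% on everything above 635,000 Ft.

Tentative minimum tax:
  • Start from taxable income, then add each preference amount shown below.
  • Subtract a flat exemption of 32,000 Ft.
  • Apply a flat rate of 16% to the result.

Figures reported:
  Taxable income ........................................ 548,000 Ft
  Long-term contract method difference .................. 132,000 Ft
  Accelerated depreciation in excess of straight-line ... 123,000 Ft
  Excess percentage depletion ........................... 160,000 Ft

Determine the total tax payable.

General income tax:
  195,000 Ft × 7% = 13,650 Ft
  353,000 Ft × 13% = 45,890 Ft
  → 59,540 Ft

Tentative minimum tax:
  Adjusted income: 548,000 Ft + 132,000 Ft + 123,000 Ft + 160,000 Ft = 963,000 Ft
  Less exemption 32,000 Ft → base 931,000 Ft
  931,000 Ft × 16% = 148,960 Ft

148,960 Ft > 59,540 Ft, so the tentative minimum tax is the binding amount.

148,960 Ft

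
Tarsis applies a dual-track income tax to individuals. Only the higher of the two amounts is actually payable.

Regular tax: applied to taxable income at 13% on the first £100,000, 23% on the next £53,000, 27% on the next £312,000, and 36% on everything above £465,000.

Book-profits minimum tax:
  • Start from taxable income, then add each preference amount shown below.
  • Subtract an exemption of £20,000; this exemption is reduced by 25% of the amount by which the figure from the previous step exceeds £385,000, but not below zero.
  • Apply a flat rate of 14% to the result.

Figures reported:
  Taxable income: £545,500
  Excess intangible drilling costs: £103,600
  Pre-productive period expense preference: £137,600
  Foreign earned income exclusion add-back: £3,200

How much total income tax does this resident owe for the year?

Regular tax:
  £100,000 × 13% = £13,000
  £53,000 × 23% = £12,190
  £312,000 × 27% = £84,240
  £80,500 × 36% = £28,980
  → £138,410

Book-profits minimum tax:
  Adjusted income: £545,500 + £103,600 + £137,600 + £3,200 = £789,900
  Exemption: 25% × (£789,900 − £385,000) = £101,225 ≥ £20,000, so the exemption is fully phased out
  Base: £789,900 − £0 = £789,900
  £789,900 × 14% = £110,586

£138,410 > £110,586, so the regular tax governs.

£138,410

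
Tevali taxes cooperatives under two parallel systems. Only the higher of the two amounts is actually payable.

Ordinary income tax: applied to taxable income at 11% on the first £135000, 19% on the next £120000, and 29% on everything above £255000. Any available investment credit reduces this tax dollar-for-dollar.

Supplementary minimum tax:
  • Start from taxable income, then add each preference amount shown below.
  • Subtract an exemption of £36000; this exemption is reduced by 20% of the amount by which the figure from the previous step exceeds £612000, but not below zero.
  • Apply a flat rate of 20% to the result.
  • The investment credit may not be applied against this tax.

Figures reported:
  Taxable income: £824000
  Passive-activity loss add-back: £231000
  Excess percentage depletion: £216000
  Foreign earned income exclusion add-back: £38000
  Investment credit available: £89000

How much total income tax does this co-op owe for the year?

£261800

Ordinary income tax:
  £135000 × 11% = £14850
  £120000 × 19% = £22800
  £569000 × 29% = £165010
  → £202660
  Less investment credit £89000 → £113660

Supplementary minimum tax:
  Adjusted income: £824000 + £231000 + £216000 + £38000 = £1309000
  Exemption: 20% × (£1309000 − £612000) = £139400 ≥ £36000, so the exemption is fully phased out
  Base: £1309000 − £0 = £1309000
  £1309000 × 20% = £261800

£261800 > £113660, so the supplementary minimum tax is the binding amount.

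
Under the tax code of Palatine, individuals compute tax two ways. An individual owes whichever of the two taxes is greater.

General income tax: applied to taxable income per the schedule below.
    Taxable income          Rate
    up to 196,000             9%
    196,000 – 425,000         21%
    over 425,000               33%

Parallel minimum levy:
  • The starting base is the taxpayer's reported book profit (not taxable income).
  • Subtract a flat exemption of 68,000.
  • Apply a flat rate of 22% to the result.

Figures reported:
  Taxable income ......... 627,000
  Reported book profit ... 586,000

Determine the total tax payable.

Parallel minimum levy:
  Base (reported book profit): 586,000
  Less exemption 68,000 → base 518,000
  518,000 × 22% = 113,960

General income tax:
  196,000 × 9% = 17,640
  229,000 × 21% = 48,090
  202,000 × 33% = 66,660
  → 132,390

132,390 > 113,960, so the general income tax governs.

132,390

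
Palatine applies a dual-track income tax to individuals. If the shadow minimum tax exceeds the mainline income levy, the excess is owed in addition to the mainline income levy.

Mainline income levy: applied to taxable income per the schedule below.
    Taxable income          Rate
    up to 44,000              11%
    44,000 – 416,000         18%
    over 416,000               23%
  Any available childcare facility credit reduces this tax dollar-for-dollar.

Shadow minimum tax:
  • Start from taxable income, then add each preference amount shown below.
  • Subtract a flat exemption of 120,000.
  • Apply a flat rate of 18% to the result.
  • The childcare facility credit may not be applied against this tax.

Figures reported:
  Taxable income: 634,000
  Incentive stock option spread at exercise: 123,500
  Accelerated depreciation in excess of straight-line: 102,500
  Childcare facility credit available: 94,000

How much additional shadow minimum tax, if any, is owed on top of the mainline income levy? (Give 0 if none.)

Mainline income levy:
  44,000 × 11% = 4,840
  372,000 × 18% = 66,960
  218,000 × 23% = 50,140
  → 121,940
  Less childcare facility credit 94,000 → 27,940

Shadow minimum tax:
  Adjusted income: 634,000 + 123,500 + 102,500 = 860,000
  Less exemption 120,000 → base 740,000
  740,000 × 18% = 133,200

Excess of shadow minimum tax over mainline income levy: 133,200 − 27,940 = 105,260.

105,260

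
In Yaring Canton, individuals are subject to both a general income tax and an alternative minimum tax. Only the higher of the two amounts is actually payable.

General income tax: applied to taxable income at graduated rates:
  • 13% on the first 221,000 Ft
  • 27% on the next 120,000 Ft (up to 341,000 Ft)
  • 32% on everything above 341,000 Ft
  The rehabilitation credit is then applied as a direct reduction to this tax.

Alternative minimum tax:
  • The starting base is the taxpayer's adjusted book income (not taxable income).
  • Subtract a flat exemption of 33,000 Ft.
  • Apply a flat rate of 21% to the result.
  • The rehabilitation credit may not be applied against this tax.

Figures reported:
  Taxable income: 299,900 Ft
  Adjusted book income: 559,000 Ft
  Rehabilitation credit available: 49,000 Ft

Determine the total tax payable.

Alternative minimum tax:
  Base (adjusted book income): 559,000 Ft
  Less exemption 33,000 Ft → base 526,000 Ft
  526,000 Ft × 21% = 110,460 Ft

General income tax:
  221,000 Ft × 13% = 28,730 Ft
  78,900 Ft × 27% = 21,303 Ft
  → 50,033 Ft
  Less rehabilitation credit 49,000 Ft → 1,033 Ft

110,460 Ft > 1,033 Ft, so the alternative minimum tax is the binding amount.

110,460 Ft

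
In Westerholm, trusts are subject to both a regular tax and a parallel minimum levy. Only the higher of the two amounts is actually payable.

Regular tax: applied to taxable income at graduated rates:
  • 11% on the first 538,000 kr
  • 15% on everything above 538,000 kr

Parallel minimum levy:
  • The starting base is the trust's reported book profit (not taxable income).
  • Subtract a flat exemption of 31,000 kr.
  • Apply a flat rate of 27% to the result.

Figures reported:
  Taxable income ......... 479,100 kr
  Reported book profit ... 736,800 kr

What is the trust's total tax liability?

Regular tax:
  479,100 kr × 11% = 52,701 kr

Parallel minimum levy:
  Base (reported book profit): 736,800 kr
  Less exemption 31,000 kr → base 705,800 kr
  705,800 kr × 27% = 190,566 kr

190,566 kr > 52,701 kr, so the parallel minimum levy is the binding amount.

190,566 kr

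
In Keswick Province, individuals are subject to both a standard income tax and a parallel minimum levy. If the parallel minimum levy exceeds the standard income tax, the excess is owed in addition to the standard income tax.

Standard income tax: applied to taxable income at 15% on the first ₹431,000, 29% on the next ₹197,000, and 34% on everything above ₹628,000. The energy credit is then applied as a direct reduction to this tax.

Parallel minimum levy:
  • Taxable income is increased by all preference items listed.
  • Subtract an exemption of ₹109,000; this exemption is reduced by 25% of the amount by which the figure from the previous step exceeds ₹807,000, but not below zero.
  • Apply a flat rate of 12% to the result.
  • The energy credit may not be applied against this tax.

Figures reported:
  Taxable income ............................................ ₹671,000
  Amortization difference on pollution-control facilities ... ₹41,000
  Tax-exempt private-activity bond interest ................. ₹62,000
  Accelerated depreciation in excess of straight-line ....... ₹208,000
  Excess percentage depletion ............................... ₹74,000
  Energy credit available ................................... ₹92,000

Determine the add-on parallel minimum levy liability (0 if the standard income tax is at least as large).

Standard income tax:
  ₹431,000 × 15% = ₹64,650
  ₹197,000 × 29% = ₹57,130
  ₹43,000 × 34% = ₹14,620
  → ₹136,400
  Less energy credit ₹92,000 → ₹44,400

Parallel minimum levy:
  Adjusted income: ₹671,000 + ₹41,000 + ₹62,000 + ₹208,000 + ₹74,000 = ₹1,056,000
  Exemption: ₹109,000 − 25% × (₹1,056,000 − ₹807,000) = ₹109,000 − ₹62,250 = ₹46,750
  Base: ₹1,056,000 − ₹46,750 = ₹1,009,250
  ₹1,009,250 × 12% = ₹121,110

Excess of parallel minimum levy over standard income tax: ₹121,110 − ₹44,400 = ₹76,710.

₹76,710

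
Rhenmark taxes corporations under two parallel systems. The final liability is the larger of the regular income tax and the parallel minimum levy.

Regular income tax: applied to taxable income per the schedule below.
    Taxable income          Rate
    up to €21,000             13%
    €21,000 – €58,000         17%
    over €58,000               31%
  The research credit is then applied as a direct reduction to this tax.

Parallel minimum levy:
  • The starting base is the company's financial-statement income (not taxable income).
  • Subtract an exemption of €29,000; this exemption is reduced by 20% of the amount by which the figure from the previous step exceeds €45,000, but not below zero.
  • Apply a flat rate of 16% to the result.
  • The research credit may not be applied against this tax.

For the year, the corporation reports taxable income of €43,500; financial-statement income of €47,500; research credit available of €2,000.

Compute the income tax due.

€4,555

Parallel minimum levy:
  Base (financial-statement income): €47,500
  Exemption: €29,000 − 20% × (€47,500 − €45,000) = €29,000 − €500 = €28,500
  Base: €47,500 − €28,500 = €19,000
  €19,000 × 16% = €3,040

Regular income tax:
  €21,000 × 13% = €2,730
  €22,500 × 17% = €3,825
  → €6,555
  Less research credit €2,000 → €4,555

€4,555 > €3,040, so the regular income tax governs.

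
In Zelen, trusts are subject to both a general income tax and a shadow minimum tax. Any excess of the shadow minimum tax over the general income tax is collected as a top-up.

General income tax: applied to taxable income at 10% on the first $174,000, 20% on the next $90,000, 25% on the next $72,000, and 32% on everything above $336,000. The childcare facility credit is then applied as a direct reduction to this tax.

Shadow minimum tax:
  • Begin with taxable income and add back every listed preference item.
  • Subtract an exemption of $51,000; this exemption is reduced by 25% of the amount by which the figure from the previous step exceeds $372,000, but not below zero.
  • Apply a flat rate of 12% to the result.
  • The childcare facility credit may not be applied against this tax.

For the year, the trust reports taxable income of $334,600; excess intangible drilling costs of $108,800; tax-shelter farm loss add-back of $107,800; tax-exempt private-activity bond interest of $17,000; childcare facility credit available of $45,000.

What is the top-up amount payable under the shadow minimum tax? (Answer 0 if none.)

$59,900

General income tax:
  $174,000 × 10% = $17,400
  $90,000 × 20% = $18,000
  $70,600 × 25% = $17,650
  → $53,050
  Less childcare facility credit $45,000 → $8,050

Shadow minimum tax:
  Adjusted income: $334,600 + $108,800 + $107,800 + $17,000 = $568,200
  Exemption: $51,000 − 25% × ($568,200 − $372,000) = $51,000 − $49,050 = $1,950
  Base: $568,200 − $1,950 = $566,250
  $566,250 × 12% = $67,950

Excess of shadow minimum tax over general income tax: $67,950 − $8,050 = $59,900.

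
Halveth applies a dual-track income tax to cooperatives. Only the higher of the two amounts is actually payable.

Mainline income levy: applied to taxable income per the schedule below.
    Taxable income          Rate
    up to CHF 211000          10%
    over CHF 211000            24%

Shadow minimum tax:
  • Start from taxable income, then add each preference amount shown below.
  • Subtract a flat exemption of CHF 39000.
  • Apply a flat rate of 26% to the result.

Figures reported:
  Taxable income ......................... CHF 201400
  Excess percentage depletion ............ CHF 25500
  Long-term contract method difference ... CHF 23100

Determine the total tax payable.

CHF 54860

Shadow minimum tax:
  Adjusted income: CHF 201400 + CHF 25500 + CHF 23100 = CHF 250000
  Less exemption CHF 39000 → base CHF 211000
  CHF 211000 × 26% = CHF 54860

Mainline income levy:
  CHF 201400 × 10% = CHF 20140

CHF 54860 > CHF 20140, so the shadow minimum tax is the binding amount.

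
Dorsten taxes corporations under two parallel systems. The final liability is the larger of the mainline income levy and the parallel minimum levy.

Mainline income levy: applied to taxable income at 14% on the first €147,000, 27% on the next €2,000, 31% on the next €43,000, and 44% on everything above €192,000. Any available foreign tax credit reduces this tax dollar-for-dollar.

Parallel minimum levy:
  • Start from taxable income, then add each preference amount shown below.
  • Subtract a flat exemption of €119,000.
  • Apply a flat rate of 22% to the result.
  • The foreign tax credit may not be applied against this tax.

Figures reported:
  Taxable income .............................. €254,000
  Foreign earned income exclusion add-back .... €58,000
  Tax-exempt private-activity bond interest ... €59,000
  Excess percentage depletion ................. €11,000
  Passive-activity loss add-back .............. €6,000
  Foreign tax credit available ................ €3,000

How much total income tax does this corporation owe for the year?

€59,180

Parallel minimum levy:
  Adjusted income: €254,000 + €58,000 + €59,000 + €11,000 + €6,000 = €388,000
  Less exemption €119,000 → base €269,000
  €269,000 × 22% = €59,180

Mainline income levy:
  €147,000 × 14% = €20,580
  €2,000 × 27% = €540
  €43,000 × 31% = €13,330
  €62,000 × 44% = €27,280
  → €61,730
  Less foreign tax credit €3,000 → €58,730

€59,180 > €58,730, so the parallel minimum levy is the binding amount.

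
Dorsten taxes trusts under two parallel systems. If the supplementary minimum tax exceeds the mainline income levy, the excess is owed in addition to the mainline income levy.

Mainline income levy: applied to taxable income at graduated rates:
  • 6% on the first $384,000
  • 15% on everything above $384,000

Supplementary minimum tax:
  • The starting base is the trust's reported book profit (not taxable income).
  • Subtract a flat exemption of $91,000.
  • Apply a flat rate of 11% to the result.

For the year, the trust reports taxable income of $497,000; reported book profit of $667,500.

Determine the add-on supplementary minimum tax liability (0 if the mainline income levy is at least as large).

$23,425

Mainline income levy:
  $384,000 × 6% = $23,040
  $113,000 × 15% = $16,950
  → $39,990

Supplementary minimum tax:
  Base (reported book profit): $667,500
  Less exemption $91,000 → base $576,500
  $576,500 × 11% = $63,415

Excess of supplementary minimum tax over mainline income levy: $63,415 − $39,990 = $23,425.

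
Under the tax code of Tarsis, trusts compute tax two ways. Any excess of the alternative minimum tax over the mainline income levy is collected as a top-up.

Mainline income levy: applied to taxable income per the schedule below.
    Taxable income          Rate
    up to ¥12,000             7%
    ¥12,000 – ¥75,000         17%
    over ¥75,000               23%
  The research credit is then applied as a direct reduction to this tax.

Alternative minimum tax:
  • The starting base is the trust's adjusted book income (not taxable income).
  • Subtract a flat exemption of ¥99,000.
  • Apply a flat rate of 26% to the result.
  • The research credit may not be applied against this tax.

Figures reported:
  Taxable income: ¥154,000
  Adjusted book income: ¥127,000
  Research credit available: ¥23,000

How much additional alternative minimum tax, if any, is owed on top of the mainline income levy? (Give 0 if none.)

¥560

Alternative minimum tax:
  Base (adjusted book income): ¥127,000
  Less exemption ¥99,000 → base ¥28,000
  ¥28,000 × 26% = ¥7,280

Mainline income levy:
  ¥12,000 × 7% = ¥840
  ¥63,000 × 17% = ¥10,710
  ¥79,000 × 23% = ¥18,170
  → ¥29,720
  Less research credit ¥23,000 → ¥6,720

Excess of alternative minimum tax over mainline income levy: ¥7,280 − ¥6,720 = ¥560.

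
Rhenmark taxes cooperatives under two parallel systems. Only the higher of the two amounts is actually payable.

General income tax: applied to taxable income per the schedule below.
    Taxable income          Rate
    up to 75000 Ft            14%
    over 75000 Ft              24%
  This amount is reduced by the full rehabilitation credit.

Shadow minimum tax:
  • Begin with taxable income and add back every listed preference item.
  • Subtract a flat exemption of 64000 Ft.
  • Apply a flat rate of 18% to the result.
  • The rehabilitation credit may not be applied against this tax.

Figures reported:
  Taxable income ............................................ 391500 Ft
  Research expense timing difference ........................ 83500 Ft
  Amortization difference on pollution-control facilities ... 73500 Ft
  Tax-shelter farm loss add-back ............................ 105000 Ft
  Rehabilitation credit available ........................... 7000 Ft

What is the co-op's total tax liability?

106110 Ft

General income tax:
  75000 Ft × 14% = 10500 Ft
  316500 Ft × 24% = 75960 Ft
  → 86460 Ft
  Less rehabilitation credit 7000 Ft → 79460 Ft

Shadow minimum tax:
  Adjusted income: 391500 Ft + 83500 Ft + 73500 Ft + 105000 Ft = 653500 Ft
  Less exemption 64000 Ft → base 589500 Ft
  589500 Ft × 18% = 106110 Ft

106110 Ft > 79460 Ft, so the shadow minimum tax is the binding amount.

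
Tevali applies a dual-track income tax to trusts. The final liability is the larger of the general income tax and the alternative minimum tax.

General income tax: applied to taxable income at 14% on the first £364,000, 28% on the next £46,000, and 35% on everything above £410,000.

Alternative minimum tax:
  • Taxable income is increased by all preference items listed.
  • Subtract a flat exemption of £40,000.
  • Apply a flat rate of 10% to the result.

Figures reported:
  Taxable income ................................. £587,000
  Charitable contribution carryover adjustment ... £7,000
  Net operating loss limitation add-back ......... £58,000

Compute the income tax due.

£125,790

General income tax:
  £364,000 × 14% = £50,960
  £46,000 × 28% = £12,880
  £177,000 × 35% = £61,950
  → £125,790

Alternative minimum tax:
  Adjusted income: £587,000 + £7,000 + £58,000 = £652,000
  Less exemption £40,000 → base £612,000
  £612,000 × 10% = £61,200

£125,790 > £61,200, so the general income tax governs.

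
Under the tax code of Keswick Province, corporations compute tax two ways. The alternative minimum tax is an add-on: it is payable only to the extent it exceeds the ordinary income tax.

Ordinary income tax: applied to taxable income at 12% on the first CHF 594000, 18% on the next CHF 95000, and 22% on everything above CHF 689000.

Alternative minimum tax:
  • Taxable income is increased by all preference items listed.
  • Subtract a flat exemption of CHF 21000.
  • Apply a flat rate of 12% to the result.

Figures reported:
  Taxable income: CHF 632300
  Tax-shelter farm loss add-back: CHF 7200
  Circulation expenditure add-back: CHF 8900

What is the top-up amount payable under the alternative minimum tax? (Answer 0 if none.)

Alternative minimum tax:
  Adjusted income: CHF 632300 + CHF 7200 + CHF 8900 = CHF 648400
  Less exemption CHF 21000 → base CHF 627400
  CHF 627400 × 12% = CHF 75288

Ordinary income tax:
  CHF 594000 × 12% = CHF 71280
  CHF 38300 × 18% = CHF 6894
  → CHF 78174

CHF 75288 ≤ CHF 78174, so no add-on is due.

CHF 0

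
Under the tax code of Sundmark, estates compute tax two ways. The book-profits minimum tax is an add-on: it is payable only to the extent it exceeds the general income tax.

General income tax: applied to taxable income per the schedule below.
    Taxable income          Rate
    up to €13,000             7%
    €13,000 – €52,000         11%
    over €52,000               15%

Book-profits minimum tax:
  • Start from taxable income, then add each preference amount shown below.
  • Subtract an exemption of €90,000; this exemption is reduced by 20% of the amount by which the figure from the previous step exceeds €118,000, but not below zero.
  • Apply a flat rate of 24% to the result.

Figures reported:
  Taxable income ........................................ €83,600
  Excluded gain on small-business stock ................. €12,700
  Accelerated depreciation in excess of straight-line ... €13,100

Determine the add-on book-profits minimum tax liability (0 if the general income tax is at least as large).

€0

General income tax:
  €13,000 × 7% = €910
  €39,000 × 11% = €4,290
  €31,600 × 15% = €4,740
  → €9,940

Book-profits minimum tax:
  Adjusted income: €83,600 + €12,700 + €13,100 = €109,400
  Exemption: €109,400 ≤ €118,000, so full €90,000 applies
  Base: €109,400 − €90,000 = €19,400
  €19,400 × 24% = €4,656

€4,656 ≤ €9,940, so no add-on is due.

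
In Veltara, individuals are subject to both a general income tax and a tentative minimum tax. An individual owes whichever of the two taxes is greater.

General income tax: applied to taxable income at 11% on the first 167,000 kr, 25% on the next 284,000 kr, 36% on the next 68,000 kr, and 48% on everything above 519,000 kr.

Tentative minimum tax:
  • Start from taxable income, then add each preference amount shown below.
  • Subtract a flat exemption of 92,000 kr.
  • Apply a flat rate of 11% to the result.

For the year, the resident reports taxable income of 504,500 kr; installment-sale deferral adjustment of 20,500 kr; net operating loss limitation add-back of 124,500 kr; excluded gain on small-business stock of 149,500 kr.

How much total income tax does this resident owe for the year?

108,630 kr

General income tax:
  167,000 kr × 11% = 18,370 kr
  284,000 kr × 25% = 71,000 kr
  53,500 kr × 36% = 19,260 kr
  → 108,630 kr

Tentative minimum tax:
  Adjusted income: 504,500 kr + 20,500 kr + 124,500 kr + 149,500 kr = 799,000 kr
  Less exemption 92,000 kr → base 707,000 kr
  707,000 kr × 11% = 77,770 kr

108,630 kr > 77,770 kr, so the general income tax governs.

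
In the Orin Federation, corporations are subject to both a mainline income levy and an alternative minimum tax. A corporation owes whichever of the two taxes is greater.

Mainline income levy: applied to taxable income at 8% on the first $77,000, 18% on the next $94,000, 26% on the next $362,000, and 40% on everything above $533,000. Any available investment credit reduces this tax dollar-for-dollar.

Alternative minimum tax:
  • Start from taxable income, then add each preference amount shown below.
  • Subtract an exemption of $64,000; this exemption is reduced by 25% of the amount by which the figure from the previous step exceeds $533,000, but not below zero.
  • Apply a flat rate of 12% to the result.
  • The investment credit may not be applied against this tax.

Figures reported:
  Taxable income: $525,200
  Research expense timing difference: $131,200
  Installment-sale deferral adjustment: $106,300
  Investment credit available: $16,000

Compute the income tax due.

Mainline income levy:
  $77,000 × 8% = $6,160
  $94,000 × 18% = $16,920
  $354,200 × 26% = $92,092
  → $115,172
  Less investment credit $16,000 → $99,172

Alternative minimum tax:
  Adjusted income: $525,200 + $131,200 + $106,300 = $762,700
  Exemption: $64,000 − 25% × ($762,700 − $533,000) = $64,000 − $57,425 = $6,575
  Base: $762,700 − $6,575 = $756,125
  $756,125 × 12% = $90,735

$99,172 > $90,735, so the mainline income levy governs.

$99,172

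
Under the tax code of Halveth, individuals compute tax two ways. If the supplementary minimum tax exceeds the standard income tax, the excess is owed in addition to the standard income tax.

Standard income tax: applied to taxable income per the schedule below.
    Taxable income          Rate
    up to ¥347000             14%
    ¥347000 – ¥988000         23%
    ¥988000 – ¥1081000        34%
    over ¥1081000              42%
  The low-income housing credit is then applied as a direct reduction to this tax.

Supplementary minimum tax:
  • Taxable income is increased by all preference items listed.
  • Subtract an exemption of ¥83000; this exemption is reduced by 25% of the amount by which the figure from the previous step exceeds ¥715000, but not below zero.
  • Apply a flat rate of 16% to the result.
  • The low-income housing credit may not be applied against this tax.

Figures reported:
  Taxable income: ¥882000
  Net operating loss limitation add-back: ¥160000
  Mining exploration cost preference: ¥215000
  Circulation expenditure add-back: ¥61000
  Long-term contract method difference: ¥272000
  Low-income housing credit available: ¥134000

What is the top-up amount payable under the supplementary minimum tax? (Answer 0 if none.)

¥216770

Standard income tax:
  ¥347000 × 14% = ¥48580
  ¥535000 × 23% = ¥123050
  → ¥171630
  Less low-income housing credit ¥134000 → ¥37630

Supplementary minimum tax:
  Adjusted income: ¥882000 + ¥160000 + ¥215000 + ¥61000 + ¥272000 = ¥1590000
  Exemption: 25% × (¥1590000 − ¥715000) = ¥218750 ≥ ¥83000, so the exemption is fully phased out
  Base: ¥1590000 − ¥0 = ¥1590000
  ¥1590000 × 16% = ¥254400

Excess of supplementary minimum tax over standard income tax: ¥254400 − ¥37630 = ¥216770.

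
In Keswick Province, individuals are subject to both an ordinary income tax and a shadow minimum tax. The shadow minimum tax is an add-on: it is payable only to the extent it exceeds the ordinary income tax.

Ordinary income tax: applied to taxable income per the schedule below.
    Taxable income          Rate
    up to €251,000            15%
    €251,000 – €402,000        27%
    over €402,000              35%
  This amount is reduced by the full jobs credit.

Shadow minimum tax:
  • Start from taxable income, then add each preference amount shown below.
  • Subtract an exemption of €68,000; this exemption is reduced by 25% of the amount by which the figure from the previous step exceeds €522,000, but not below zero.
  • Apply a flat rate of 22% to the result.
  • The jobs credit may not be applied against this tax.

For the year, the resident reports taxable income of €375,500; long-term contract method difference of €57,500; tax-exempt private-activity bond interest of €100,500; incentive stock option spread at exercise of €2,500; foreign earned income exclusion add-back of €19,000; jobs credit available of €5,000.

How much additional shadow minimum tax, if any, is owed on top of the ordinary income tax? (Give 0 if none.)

Shadow minimum tax:
  Adjusted income: €375,500 + €57,500 + €100,500 + €2,500 + €19,000 = €555,000
  Exemption: €68,000 − 25% × (€555,000 − €522,000) = €68,000 − €8,250 = €59,750
  Base: €555,000 − €59,750 = €495,250
  €495,250 × 22% = €108,955

Ordinary income tax:
  €251,000 × 15% = €37,650
  €124,500 × 27% = €33,615
  → €71,265
  Less jobs credit €5,000 → €66,265

Excess of shadow minimum tax over ordinary income tax: €108,955 − €66,265 = €42,690.

€42,690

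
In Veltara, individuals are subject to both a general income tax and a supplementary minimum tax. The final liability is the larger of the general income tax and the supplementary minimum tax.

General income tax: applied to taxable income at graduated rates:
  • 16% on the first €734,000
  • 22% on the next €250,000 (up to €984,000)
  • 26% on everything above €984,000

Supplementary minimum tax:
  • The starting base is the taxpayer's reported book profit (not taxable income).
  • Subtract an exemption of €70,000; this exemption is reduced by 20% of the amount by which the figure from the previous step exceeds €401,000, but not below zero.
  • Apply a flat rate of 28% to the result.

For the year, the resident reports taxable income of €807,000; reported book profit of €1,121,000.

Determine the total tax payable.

€313,880

General income tax:
  €734,000 × 16% = €117,440
  €73,000 × 22% = €16,060
  → €133,500

Supplementary minimum tax:
  Base (reported book profit): €1,121,000
  Exemption: 20% × (€1,121,000 − €401,000) = €144,000 ≥ €70,000, so the exemption is fully phased out
  Base: €1,121,000 − €0 = €1,121,000
  €1,121,000 × 28% = €313,880

€313,880 > €133,500, so the supplementary minimum tax is the binding amount.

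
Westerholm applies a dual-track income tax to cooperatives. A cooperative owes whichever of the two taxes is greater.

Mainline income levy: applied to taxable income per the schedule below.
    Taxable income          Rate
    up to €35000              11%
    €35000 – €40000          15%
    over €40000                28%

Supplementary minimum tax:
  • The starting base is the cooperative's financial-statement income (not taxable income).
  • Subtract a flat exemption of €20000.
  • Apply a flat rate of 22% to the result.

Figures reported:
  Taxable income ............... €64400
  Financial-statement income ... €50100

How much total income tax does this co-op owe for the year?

€11432

Mainline income levy:
  €35000 × 11% = €3850
  €5000 × 15% = €750
  €24400 × 28% = €6832
  → €11432

Supplementary minimum tax:
  Base (financial-statement income): €50100
  Less exemption €20000 → base €30100
  €30100 × 22% = €6622

€11432 > €6622, so the mainline income levy governs.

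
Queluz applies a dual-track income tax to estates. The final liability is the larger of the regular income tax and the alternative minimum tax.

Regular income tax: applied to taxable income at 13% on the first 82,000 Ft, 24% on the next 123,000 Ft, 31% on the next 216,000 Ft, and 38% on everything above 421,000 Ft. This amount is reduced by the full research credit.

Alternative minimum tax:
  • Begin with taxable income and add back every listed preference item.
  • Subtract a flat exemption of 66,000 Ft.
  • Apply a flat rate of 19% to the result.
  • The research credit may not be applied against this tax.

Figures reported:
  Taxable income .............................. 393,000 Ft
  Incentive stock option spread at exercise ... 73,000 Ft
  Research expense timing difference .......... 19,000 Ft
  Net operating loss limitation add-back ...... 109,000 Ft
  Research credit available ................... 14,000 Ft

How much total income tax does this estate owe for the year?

Regular income tax:
  82,000 Ft × 13% = 10,660 Ft
  123,000 Ft × 24% = 29,520 Ft
  188,000 Ft × 31% = 58,280 Ft
  → 98,460 Ft
  Less research credit 14,000 Ft → 84,460 Ft

Alternative minimum tax:
  Adjusted income: 393,000 Ft + 73,000 Ft + 19,000 Ft + 109,000 Ft = 594,000 Ft
  Less exemption 66,000 Ft → base 528,000 Ft
  528,000 Ft × 19% = 100,320 Ft

100,320 Ft > 84,460 Ft, so the alternative minimum tax is the binding amount.

100,320 Ft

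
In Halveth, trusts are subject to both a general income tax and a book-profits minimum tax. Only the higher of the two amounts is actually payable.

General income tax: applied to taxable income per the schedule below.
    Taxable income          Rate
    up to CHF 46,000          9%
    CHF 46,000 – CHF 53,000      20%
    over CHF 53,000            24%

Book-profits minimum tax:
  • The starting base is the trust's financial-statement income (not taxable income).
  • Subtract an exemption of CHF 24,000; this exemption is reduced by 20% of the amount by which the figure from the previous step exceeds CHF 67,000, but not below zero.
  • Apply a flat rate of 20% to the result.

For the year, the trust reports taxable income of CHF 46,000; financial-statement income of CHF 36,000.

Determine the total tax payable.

Book-profits minimum tax:
  Base (financial-statement income): CHF 36,000
  Exemption: CHF 36,000 ≤ CHF 67,000, so full CHF 24,000 applies
  Base: CHF 36,000 − CHF 24,000 = CHF 12,000
  CHF 12,000 × 20% = CHF 2,400

General income tax:
  CHF 46,000 × 9% = CHF 4,140

CHF 4,140 > CHF 2,400, so the general income tax governs.

CHF 4,140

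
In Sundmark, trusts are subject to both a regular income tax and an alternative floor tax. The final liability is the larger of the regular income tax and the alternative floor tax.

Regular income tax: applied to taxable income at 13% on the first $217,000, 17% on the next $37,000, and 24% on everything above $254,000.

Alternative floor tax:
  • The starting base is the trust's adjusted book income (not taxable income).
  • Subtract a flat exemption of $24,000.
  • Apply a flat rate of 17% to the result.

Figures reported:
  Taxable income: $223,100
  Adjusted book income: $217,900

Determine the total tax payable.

$32,963

Alternative floor tax:
  Base (adjusted book income): $217,900
  Less exemption $24,000 → base $193,900
  $193,900 × 17% = $32,963

Regular income tax:
  $217,000 × 13% = $28,210
  $6,100 × 17% = $1,037
  → $29,247

$32,963 > $29,247, so the alternative floor tax is the binding amount.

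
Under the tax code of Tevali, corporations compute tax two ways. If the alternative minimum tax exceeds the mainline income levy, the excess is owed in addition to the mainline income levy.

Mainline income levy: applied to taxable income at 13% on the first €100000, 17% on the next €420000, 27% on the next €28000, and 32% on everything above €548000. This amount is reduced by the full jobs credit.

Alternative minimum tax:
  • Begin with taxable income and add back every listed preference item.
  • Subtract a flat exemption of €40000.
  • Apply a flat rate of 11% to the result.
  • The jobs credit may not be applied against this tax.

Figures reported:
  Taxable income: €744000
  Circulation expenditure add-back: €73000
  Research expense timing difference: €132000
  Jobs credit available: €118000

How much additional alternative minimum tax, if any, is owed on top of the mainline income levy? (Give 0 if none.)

Mainline income levy:
  €100000 × 13% = €13000
  €420000 × 17% = €71400
  €28000 × 27% = €7560
  €196000 × 32% = €62720
  → €154680
  Less jobs credit €118000 → €36680

Alternative minimum tax:
  Adjusted income: €744000 + €73000 + €132000 = €949000
  Less exemption €40000 → base €909000
  €909000 × 11% = €99990

Excess of alternative minimum tax over mainline income levy: €99990 − €36680 = €63310.

€63310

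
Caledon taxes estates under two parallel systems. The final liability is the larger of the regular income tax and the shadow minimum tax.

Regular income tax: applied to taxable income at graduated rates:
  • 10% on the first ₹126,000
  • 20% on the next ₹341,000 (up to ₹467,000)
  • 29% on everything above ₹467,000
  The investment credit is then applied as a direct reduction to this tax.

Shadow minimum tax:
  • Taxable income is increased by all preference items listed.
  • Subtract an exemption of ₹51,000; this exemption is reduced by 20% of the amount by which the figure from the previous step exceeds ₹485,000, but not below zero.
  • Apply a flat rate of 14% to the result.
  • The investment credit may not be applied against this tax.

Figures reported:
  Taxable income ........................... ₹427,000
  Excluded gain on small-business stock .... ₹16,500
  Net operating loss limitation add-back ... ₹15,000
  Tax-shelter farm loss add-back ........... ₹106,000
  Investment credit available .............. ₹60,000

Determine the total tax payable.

₹74,116

Regular income tax:
  ₹126,000 × 10% = ₹12,600
  ₹301,000 × 20% = ₹60,200
  → ₹72,800
  Less investment credit ₹60,000 → ₹12,800

Shadow minimum tax:
  Adjusted income: ₹427,000 + ₹16,500 + ₹15,000 + ₹106,000 = ₹564,500
  Exemption: ₹51,000 − 20% × (₹564,500 − ₹485,000) = ₹51,000 − ₹15,900 = ₹35,100
  Base: ₹564,500 − ₹35,100 = ₹529,400
  ₹529,400 × 14% = ₹74,116

₹74,116 > ₹12,800, so the shadow minimum tax is the binding amount.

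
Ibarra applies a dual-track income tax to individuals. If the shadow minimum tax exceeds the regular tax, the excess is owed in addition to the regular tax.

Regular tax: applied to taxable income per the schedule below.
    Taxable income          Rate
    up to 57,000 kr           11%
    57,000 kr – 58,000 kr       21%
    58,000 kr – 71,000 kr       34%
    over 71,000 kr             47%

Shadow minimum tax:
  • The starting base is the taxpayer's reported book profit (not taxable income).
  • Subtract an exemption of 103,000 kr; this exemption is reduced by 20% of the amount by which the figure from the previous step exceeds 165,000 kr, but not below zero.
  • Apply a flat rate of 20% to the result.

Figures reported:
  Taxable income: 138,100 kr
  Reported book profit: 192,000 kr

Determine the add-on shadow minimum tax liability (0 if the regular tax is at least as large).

0 kr

Regular tax:
  57,000 kr × 11% = 6,270 kr
  1,000 kr × 21% = 210 kr
  13,000 kr × 34% = 4,420 kr
  67,100 kr × 47% = 31,537 kr
  → 42,437 kr

Shadow minimum tax:
  Base (reported book profit): 192,000 kr
  Exemption: 103,000 kr − 20% × (192,000 kr − 165,000 kr) = 103,000 kr − 5,400 kr = 97,600 kr
  Base: 192,000 kr − 97,600 kr = 94,400 kr
  94,400 kr × 20% = 18,880 kr

18,880 kr ≤ 42,437 kr, so no add-on is due.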